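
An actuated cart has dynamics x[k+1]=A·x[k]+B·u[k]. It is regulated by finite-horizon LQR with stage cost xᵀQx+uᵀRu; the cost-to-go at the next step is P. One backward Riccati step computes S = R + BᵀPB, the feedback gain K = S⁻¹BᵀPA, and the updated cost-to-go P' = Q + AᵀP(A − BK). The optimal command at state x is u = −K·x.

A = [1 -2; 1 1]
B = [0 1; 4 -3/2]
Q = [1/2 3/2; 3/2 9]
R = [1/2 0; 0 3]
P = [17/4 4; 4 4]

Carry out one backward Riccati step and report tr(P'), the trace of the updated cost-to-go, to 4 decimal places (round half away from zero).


BᵀP = [16.0000 16.0000; -1.7500 -2.0000]
S = R + BᵀPB = [1/2 0; 0 3] + [64.0000 -8.0000; -8.0000 1.2500] = [64.5000 -8.0000; -8.0000 4.2500]
BᵀPA = [32.0000 -16.0000; -3.7500 1.5000]
K = S⁻¹·BᵀPA = [0.5045 -0.2665; 0.0672 -0.1487]
A−BK = [0.9328 -1.8513; -0.9170 1.8430]
AᵀP(A−BK) = [0.3593 -0.5294; -0.5294 0.9590]
P' = Q + AᵀP(A−BK) = [0.8593 0.9706; 0.9706 9.9590]
tr(P') = 10.8183

10.8183


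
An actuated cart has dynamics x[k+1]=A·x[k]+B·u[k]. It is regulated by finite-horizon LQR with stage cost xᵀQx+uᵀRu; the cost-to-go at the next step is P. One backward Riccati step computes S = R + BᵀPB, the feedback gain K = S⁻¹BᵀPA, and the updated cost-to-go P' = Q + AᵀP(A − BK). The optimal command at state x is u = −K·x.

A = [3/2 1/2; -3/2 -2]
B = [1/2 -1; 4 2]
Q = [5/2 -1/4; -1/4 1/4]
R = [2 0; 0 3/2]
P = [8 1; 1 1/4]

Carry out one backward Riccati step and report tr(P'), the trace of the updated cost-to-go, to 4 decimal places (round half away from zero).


5.2695

BᵀP = [8.0000 1.5000; -6.0000 -0.5000]
S = R + BᵀPB = [2 0; 0 3/2] + [10.0000 -5.0000; -5.0000 5.0000] = [12.0000 -5.0000; -5.0000 6.5000]
BᵀPA = [9.7500 1.0000; -8.2500 -2.0000]
K = S⁻¹·BᵀPA = [0.4175 -0.0660; -0.9481 -0.3585]
A−BK = [0.3432 0.1745; -1.2736 -1.0189]
AᵀP(A−BK) = [2.1704 0.6863; 0.6863 0.3491]
P' = Q + AᵀP(A−BK) = [4.6704 0.4363; 0.4363 0.5991]
tr(P') = 5.2695


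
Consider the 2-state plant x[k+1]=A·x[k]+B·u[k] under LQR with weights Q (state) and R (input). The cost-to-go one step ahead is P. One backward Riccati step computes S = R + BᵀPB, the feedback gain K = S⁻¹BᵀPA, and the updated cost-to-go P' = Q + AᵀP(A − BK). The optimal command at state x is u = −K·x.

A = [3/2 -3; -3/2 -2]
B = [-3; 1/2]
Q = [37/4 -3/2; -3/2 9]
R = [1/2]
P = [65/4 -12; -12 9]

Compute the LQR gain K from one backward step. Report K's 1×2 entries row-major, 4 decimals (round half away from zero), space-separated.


BᵀP = [-54.7500 40.5000]
S = R + BᵀPB = [1/2] + [184.5000] = [185.0000]
BᵀPA = [-142.8750 83.2500]
K = S⁻¹·BᵀPA = [-0.7723 0.4500]
A−BK = [-0.8169 -1.6500; -1.1139 -2.2250]
AᵀP(A−BK) = [0.4705 0.1688; 0.1688 0.7875]
P' = Q + AᵀP(A−BK) = [9.7205 -1.3313; -1.3313 9.7875]
tr(P') = 19.5080

-0.7723 0.4500


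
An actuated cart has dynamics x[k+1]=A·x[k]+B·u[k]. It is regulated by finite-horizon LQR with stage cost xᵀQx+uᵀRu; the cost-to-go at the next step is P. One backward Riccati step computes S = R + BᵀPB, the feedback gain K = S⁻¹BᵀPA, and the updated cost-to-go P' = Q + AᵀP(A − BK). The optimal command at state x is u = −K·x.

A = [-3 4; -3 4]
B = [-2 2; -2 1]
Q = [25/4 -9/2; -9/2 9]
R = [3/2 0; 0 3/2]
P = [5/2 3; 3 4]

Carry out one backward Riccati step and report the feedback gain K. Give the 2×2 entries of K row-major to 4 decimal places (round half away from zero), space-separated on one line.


0.9854 -1.3139 -0.6736 0.8981

BᵀP = [-11.0000 -14.0000; 8.0000 10.0000]
S = R + BᵀPB = [3/2 0; 0 3/2] + [50.0000 -36.0000; -36.0000 26.0000] = [51.5000 -36.0000; -36.0000 27.5000]
BᵀPA = [75.0000 -100.0000; -54.0000 72.0000]
K = S⁻¹·BᵀPA = [0.9854 -1.3139; -0.6736 0.8981]
A−BK = [0.3181 -0.4241; -0.3555 0.4740]
AᵀP(A−BK) = [2.2173 -2.9563; -2.9563 3.9418]
P' = Q + AᵀP(A−BK) = [8.4673 -7.4563; -7.4563 12.9418]
tr(P') = 21.4090


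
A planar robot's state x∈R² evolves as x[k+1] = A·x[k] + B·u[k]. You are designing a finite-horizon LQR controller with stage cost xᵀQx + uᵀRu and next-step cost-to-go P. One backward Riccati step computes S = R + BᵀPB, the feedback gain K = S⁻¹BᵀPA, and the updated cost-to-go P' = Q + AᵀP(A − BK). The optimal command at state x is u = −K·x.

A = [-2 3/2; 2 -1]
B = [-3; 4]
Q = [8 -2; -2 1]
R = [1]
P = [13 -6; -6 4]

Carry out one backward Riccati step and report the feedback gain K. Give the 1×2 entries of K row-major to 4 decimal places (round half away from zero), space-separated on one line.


0.5951 -0.3942

BᵀP = [-63.0000 34.0000]
S = R + BᵀPB = [1] + [325.0000] = [326.0000]
BᵀPA = [194.0000 -128.5000]
K = S⁻¹·BᵀPA = [0.5951 -0.3942]
A−BK = [-0.2147 0.3175; -0.3804 0.5767]
AᵀP(A−BK) = [0.5521 -0.5307; -0.5307 0.5989]
P' = Q + AᵀP(A−BK) = [8.5521 -2.5307; -2.5307 1.5989]
tr(P') = 10.1511


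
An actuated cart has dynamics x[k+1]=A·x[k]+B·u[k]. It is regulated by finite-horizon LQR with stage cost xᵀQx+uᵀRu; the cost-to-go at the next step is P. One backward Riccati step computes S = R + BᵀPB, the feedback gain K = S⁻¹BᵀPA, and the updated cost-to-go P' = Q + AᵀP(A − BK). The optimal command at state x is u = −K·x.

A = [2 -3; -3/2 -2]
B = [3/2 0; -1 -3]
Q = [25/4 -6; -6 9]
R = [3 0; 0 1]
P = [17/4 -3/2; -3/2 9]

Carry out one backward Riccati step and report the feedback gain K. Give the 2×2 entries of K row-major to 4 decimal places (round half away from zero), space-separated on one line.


1.0066 -1.4620 0.1894 1.0956

BᵀP = [7.8750 -11.2500; 4.5000 -27.0000]
S = R + BᵀPB = [3 0; 0 1] + [23.0625 33.7500; 33.7500 81.0000] = [26.0625 33.7500; 33.7500 82.0000]
BᵀPA = [32.6250 -1.1250; 49.5000 40.5000]
K = S⁻¹·BᵀPA = [1.0066 -1.4620; 0.1894 1.0956]
A−BK = [0.4901 -0.8071; 0.0747 -0.1751]
AᵀP(A−BK) = [4.0368 -5.7870; -5.7870 10.2326]
P' = Q + AᵀP(A−BK) = [10.2868 -11.7870; -11.7870 19.2326]
tr(P') = 29.5194


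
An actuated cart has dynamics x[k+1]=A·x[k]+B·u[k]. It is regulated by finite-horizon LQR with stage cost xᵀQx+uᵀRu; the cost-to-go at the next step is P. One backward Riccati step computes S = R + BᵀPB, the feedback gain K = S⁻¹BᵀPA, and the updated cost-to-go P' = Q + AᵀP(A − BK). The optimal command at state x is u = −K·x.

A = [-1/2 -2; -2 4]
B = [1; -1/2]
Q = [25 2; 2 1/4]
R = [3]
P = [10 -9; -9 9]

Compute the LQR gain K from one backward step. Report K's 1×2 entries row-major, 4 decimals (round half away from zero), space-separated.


0.8144 -3.4227

BᵀP = [14.5000 -13.5000]
S = R + BᵀPB = [3] + [21.2500] = [24.2500]
BᵀPA = [19.7500 -83.0000]
K = S⁻¹·BᵀPA = [0.8144 -3.4227]
A−BK = [-1.3144 1.4227; -1.5928 2.2887]
AᵀP(A−BK) = [4.4149 -12.4021; -12.4021 43.9175]
P' = Q + AᵀP(A−BK) = [29.4149 -10.4021; -10.4021 44.1675]
tr(P') = 73.5825


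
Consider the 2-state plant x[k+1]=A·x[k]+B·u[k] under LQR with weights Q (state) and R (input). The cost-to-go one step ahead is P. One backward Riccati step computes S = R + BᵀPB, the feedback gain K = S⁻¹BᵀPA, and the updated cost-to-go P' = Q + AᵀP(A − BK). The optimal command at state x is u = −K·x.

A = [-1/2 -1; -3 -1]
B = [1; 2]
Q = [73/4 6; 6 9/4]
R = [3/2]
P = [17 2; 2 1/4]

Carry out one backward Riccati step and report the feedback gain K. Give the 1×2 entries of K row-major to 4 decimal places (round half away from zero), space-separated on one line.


-0.6545 -0.8545

BᵀP = [21.0000 2.5000]
S = R + BᵀPB = [3/2] + [26.0000] = [27.5000]
BᵀPA = [-18.0000 -23.5000]
K = S⁻¹·BᵀPA = [-0.6545 -0.8545]
A−BK = [0.1545 -0.1455; -1.6909 0.7091]
AᵀP(A−BK) = [0.7182 0.8682; 0.8682 1.1682]
P' = Q + AᵀP(A−BK) = [18.9682 6.8682; 6.8682 3.4182]
tr(P') = 22.3864


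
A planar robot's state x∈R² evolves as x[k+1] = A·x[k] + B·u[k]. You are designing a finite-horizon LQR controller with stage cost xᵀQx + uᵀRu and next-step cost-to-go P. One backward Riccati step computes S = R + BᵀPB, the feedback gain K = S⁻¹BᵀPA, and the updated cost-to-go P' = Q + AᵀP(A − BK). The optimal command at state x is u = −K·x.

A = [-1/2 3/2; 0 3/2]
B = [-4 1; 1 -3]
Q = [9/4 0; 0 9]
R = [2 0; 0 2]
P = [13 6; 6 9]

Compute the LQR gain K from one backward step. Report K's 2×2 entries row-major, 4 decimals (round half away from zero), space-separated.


BᵀP = [-46.0000 -15.0000; -5.0000 -21.0000]
S = R + BᵀPB = [2 0; 0 2] + [169.0000 -1.0000; -1.0000 58.0000] = [171.0000 -1.0000; -1.0000 60.0000]
BᵀPA = [23.0000 -91.5000; 2.5000 -39.0000]
K = S⁻¹·BᵀPA = [0.1348 -0.5389; 0.0439 -0.6590]
A−BK = [-0.0049 0.0032; -0.0030 0.0620]
AᵀP(A−BK) = [0.0407 -0.2069; -0.2069 1.4865]
P' = Q + AᵀP(A−BK) = [2.2907 -0.2069; -0.2069 10.4865]
tr(P') = 12.7773

0.1348 -0.5389 0.0439 -0.6590


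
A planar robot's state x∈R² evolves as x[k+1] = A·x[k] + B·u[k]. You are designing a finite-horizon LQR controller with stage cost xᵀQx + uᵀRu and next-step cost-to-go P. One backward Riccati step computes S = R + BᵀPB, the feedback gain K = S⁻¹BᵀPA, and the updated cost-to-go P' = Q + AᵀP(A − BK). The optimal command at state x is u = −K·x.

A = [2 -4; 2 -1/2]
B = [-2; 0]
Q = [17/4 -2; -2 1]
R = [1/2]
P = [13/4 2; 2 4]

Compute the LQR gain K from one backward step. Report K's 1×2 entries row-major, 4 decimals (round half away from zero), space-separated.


BᵀP = [-6.5000 -4.0000]
S = R + BᵀPB = [1/2] + [13.0000] = [13.5000]
BᵀPA = [-21.0000 28.0000]
K = S⁻¹·BᵀPA = [-1.5556 2.0741]
A−BK = [-1.1111 0.1481; 2.0000 -0.5000]
AᵀP(A−BK) = [12.3333 -4.4444; -4.4444 2.9259]
P' = Q + AᵀP(A−BK) = [16.5833 -6.4444; -6.4444 3.9259]
tr(P') = 20.5093

-1.5556 2.0741


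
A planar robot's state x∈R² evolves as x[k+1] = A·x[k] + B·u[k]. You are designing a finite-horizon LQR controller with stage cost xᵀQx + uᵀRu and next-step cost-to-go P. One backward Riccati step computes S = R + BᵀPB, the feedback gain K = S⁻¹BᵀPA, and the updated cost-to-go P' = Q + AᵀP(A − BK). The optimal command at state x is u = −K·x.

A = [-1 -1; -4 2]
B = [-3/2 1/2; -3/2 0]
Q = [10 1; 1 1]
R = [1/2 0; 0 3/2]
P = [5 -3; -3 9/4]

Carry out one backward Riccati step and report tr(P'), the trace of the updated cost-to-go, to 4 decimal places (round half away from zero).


36.4487

BᵀP = [-3.0000 1.1250; 2.5000 -1.5000]
S = R + BᵀPB = [1/2 0; 0 3/2] + [2.8125 -1.5000; -1.5000 1.2500] = [3.3125 -1.5000; -1.5000 2.7500]
BᵀPA = [-1.5000 5.2500; 3.5000 -5.5000]
K = S⁻¹·BᵀPA = [0.1640 0.9021; 1.3622 -1.5080]
A−BK = [-1.4351 1.1071; -3.7540 3.3531]
AᵀP(A−BK) = [12.4784 -12.3690; -12.3690 12.9704]
P' = Q + AᵀP(A−BK) = [22.4784 -11.3690; -11.3690 13.9704]
tr(P') = 36.4487


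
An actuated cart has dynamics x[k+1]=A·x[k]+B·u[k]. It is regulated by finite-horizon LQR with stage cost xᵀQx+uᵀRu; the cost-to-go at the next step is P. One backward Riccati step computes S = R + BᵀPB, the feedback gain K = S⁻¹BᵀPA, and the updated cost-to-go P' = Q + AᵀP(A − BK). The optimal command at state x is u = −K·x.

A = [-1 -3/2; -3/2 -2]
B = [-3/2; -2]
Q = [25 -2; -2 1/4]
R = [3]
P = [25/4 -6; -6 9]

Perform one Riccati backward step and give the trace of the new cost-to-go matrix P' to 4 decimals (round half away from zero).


29.2912

BᵀP = [2.6250 -9.0000]
S = R + BᵀPB = [3] + [14.0625] = [17.0625]
BᵀPA = [10.8750 14.0625]
K = S⁻¹·BᵀPA = [0.6374 0.8242]
A−BK = [-0.0440 -0.2637; -0.2253 -0.3516]
AᵀP(A−BK) = [1.5687 1.9121; 1.9121 2.4725]
P' = Q + AᵀP(A−BK) = [26.5687 -0.0879; -0.0879 2.7225]
tr(P') = 29.2912


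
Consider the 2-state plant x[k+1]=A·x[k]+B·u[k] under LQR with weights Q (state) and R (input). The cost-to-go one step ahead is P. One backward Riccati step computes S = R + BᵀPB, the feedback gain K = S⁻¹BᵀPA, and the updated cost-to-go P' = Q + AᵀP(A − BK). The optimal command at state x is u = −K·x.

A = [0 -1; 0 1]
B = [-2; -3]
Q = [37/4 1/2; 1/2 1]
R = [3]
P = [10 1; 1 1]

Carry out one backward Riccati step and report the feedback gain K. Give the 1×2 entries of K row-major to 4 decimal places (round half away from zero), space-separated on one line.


BᵀP = [-23.0000 -5.0000]
S = R + BᵀPB = [3] + [61.0000] = [64.0000]
BᵀPA = [0.0000 18.0000]
K = S⁻¹·BᵀPA = [0.0000 0.2813]
A−BK = [0.0000 -0.4375; 0.0000 1.8438]
AᵀP(A−BK) = [0.0000 0.0000; 0.0000 3.9375]
P' = Q + AᵀP(A−BK) = [9.2500 0.5000; 0.5000 4.9375]
tr(P') = 14.1875

0.0000 0.2813


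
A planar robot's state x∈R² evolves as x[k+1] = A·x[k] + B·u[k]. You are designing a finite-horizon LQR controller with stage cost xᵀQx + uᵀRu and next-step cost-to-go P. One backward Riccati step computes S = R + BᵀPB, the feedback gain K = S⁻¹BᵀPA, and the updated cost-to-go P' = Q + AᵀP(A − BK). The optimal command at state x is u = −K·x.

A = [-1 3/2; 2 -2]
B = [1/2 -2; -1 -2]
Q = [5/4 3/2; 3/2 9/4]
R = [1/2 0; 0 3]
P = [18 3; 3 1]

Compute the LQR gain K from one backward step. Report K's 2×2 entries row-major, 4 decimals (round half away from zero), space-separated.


-1.2643 1.5214 0.0929 -0.2643

BᵀP = [6.0000 0.5000; -42.0000 -8.0000]
S = R + BᵀPB = [1/2 0; 0 3] + [2.5000 -13.0000; -13.0000 100.0000] = [3.0000 -13.0000; -13.0000 103.0000]
BᵀPA = [-5.0000 8.0000; 26.0000 -47.0000]
K = S⁻¹·BᵀPA = [-1.2643 1.5214; 0.0929 -0.2643]
A−BK = [-0.1821 0.2107; 0.9214 -1.0071]
AᵀP(A−BK) = [1.2643 -1.5214; -1.5214 1.9071]
P' = Q + AᵀP(A−BK) = [2.5143 -0.0214; -0.0214 4.1571]
tr(P') = 6.6714


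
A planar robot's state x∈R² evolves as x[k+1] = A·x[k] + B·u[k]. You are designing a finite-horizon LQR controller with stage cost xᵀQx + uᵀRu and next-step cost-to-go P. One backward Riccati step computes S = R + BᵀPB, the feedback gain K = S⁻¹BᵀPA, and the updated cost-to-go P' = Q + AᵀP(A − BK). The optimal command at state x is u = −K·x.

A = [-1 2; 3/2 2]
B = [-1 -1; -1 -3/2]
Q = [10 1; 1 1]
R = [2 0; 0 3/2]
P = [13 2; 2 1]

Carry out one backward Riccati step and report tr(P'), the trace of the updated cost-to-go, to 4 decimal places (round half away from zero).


17.7977

BᵀP = [-15.0000 -3.0000; -16.0000 -3.5000]
S = R + BᵀPB = [2 0; 0 3/2] + [18.0000 19.5000; 19.5000 21.2500] = [20.0000 19.5000; 19.5000 22.7500]
BᵀPA = [10.5000 -36.0000; 10.7500 -39.0000]
K = S⁻¹·BᵀPA = [0.3913 -0.7826; 0.1371 -1.0435]
A−BK = [-0.4716 0.1739; 2.0970 -0.3478]
AᵀP(A−BK) = [3.6672 -1.5652; -1.5652 3.1304]
P' = Q + AᵀP(A−BK) = [13.6672 -0.5652; -0.5652 4.1304]
tr(P') = 17.7977


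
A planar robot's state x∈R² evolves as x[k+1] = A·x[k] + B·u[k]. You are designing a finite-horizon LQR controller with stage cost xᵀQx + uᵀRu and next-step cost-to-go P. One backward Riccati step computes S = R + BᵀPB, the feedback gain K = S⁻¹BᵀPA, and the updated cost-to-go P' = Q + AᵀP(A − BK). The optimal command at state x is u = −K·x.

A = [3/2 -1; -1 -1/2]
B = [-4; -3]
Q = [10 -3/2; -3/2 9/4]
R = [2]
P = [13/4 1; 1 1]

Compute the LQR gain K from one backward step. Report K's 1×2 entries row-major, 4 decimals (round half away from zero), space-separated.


-0.1954 0.2241

BᵀP = [-16.0000 -7.0000]
S = R + BᵀPB = [2] + [85.0000] = [87.0000]
BᵀPA = [-17.0000 19.5000]
K = S⁻¹·BᵀPA = [-0.1954 0.2241]
A−BK = [0.7184 -0.1034; -1.5862 0.1724]
AᵀP(A−BK) = [1.9907 -0.3147; -0.3147 0.1293]
P' = Q + AᵀP(A−BK) = [11.9907 -1.8147; -1.8147 2.3793]
tr(P') = 14.3700


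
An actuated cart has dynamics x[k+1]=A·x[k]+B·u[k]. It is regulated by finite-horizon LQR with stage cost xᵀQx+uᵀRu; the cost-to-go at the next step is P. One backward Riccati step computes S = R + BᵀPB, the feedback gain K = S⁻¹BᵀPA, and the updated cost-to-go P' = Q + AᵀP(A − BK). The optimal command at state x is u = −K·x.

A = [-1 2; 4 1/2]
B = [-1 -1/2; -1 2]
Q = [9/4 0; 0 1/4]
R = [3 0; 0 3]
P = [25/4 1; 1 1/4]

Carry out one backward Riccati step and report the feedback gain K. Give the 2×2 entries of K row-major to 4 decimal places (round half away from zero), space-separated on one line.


0.1700 -1.2934 0.2621 -0.2231

BᵀP = [-7.2500 -1.2500; -1.1250 0.0000]
S = R + BᵀPB = [3 0; 0 3] + [8.5000 1.1250; 1.1250 0.5625] = [11.5000 1.1250; 1.1250 3.5625]
BᵀPA = [2.2500 -15.1250; 1.1250 -2.2500]
K = S⁻¹·BᵀPA = [0.1700 -1.2934; 0.2621 -0.2231]
A−BK = [-0.6989 0.5950; 3.6458 -0.3471]
AᵀP(A−BK) = [1.5726 -1.3388; -1.3388 6.9979]
P' = Q + AᵀP(A−BK) = [3.8226 -1.3388; -1.3388 7.2479]
tr(P') = 11.0705


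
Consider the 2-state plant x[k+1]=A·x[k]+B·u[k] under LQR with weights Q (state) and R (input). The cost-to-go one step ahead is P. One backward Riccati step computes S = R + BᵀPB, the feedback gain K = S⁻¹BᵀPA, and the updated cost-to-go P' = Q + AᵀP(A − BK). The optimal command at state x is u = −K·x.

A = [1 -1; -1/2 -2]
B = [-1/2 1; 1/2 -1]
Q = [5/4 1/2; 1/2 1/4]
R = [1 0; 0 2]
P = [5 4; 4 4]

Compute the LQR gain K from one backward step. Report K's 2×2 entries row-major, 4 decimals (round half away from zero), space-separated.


BᵀP = [-0.5000 0.0000; 1.0000 0.0000]
S = R + BᵀPB = [1 0; 0 2] + [0.2500 -0.5000; -0.5000 1.0000] = [1.2500 -0.5000; -0.5000 3.0000]
BᵀPA = [-0.5000 0.5000; 1.0000 -1.0000]
K = S⁻¹·BᵀPA = [-0.2857 0.2857; 0.2857 -0.2857]
A−BK = [0.5714 -0.5714; -0.0714 -2.4286]
AᵀP(A−BK) = [1.5714 -6.5714; -6.5714 36.5714]
P' = Q + AᵀP(A−BK) = [2.8214 -6.0714; -6.0714 36.8214]
tr(P') = 39.6429

-0.2857 0.2857 0.2857 -0.2857


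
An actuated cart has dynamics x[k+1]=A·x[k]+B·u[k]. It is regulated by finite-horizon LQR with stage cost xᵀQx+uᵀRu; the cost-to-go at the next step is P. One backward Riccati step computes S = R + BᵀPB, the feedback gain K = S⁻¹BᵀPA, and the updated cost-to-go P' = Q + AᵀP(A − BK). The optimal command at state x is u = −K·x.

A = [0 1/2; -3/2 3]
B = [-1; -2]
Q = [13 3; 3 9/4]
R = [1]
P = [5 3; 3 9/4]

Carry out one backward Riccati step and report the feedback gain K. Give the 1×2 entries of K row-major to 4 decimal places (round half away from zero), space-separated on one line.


BᵀP = [-11.0000 -7.5000]
S = R + BᵀPB = [1] + [26.0000] = [27.0000]
BᵀPA = [11.2500 -28.0000]
K = S⁻¹·BᵀPA = [0.4167 -1.0370]
A−BK = [0.4167 -0.5370; -0.6667 0.9259]
AᵀP(A−BK) = [0.3750 -0.7083; -0.7083 1.4630]
P' = Q + AᵀP(A−BK) = [13.3750 2.2917; 2.2917 3.7130]
tr(P') = 17.0880

0.4167 -1.0370


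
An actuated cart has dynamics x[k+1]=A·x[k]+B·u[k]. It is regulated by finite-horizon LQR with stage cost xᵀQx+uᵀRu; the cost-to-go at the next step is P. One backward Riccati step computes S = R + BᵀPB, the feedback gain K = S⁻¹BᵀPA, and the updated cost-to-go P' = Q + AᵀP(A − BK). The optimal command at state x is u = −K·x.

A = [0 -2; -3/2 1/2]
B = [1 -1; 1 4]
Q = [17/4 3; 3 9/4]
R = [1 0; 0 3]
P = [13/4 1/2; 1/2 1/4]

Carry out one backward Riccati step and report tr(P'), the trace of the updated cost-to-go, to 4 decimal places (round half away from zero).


BᵀP = [3.7500 0.7500; -1.2500 0.5000]
S = R + BᵀPB = [1 0; 0 3] + [4.5000 -0.7500; -0.7500 3.2500] = [5.5000 -0.7500; -0.7500 6.2500]
BᵀPA = [-1.1250 -7.1250; -0.7500 2.7500]
K = S⁻¹·BᵀPA = [-0.2246 -1.2560; -0.1470 0.2893]
A−BK = [0.0776 -0.4547; -0.6876 0.5989]
AᵀP(A−BK) = [0.1996 0.1165; 0.1165 2.3179]
P' = Q + AᵀP(A−BK) = [4.4496 3.1165; 3.1165 4.5679]
tr(P') = 9.0176

9.0176


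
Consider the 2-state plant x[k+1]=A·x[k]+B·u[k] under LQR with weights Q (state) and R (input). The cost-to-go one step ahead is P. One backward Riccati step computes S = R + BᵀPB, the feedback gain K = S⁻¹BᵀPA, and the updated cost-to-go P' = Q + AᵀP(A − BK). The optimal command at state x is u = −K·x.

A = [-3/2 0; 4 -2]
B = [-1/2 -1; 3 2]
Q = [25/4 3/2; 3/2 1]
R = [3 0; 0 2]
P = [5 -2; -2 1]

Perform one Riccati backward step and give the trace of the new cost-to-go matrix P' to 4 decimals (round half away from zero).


BᵀP = [-8.5000 4.0000; -9.0000 4.0000]
S = R + BᵀPB = [3 0; 0 2] + [16.2500 16.5000; 16.5000 17.0000] = [19.2500 16.5000; 16.5000 19.0000]
BᵀPA = [28.7500 -8.0000; 29.5000 -8.0000]
K = S⁻¹·BᵀPA = [0.6364 -0.2139; 1.0000 -0.2353]
A−BK = [-0.1818 -0.3422; 0.0909 -0.8877]
AᵀP(A−BK) = [3.4545 -0.9091; -0.9091 0.4064]
P' = Q + AᵀP(A−BK) = [9.7045 0.5909; 0.5909 1.4064]
tr(P') = 11.1110

11.1110


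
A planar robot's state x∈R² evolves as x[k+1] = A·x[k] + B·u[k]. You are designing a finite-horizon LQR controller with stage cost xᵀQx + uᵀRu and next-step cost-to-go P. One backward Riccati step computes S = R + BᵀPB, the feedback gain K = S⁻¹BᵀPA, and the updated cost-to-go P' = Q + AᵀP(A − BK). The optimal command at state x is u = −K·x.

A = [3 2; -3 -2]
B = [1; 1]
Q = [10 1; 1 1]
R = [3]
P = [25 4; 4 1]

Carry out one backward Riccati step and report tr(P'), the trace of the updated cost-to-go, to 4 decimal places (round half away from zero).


BᵀP = [29.0000 5.0000]
S = R + BᵀPB = [3] + [34.0000] = [37.0000]
BᵀPA = [72.0000 48.0000]
K = S⁻¹·BᵀPA = [1.9459 1.2973]
A−BK = [1.0541 0.7027; -4.9459 -3.2973]
AᵀP(A−BK) = [21.8919 14.5946; 14.5946 9.7297]
P' = Q + AᵀP(A−BK) = [31.8919 15.5946; 15.5946 10.7297]
tr(P') = 42.6216

42.6216


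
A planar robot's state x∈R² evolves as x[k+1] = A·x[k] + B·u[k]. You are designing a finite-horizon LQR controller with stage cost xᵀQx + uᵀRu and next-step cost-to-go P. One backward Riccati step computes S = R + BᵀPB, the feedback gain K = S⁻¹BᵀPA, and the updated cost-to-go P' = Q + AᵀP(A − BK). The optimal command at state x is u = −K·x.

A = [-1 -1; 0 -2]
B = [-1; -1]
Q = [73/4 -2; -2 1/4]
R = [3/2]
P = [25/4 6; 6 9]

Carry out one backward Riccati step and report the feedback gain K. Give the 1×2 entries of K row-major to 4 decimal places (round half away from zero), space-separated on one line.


0.4261 1.4696

BᵀP = [-12.2500 -15.0000]
S = R + BᵀPB = [3/2] + [27.2500] = [28.7500]
BᵀPA = [12.2500 42.2500]
K = S⁻¹·BᵀPA = [0.4261 1.4696]
A−BK = [-0.5739 0.4696; 0.4261 -0.5304]
AᵀP(A−BK) = [1.0304 0.2478; 0.2478 4.1609]
P' = Q + AᵀP(A−BK) = [19.2804 -1.7522; -1.7522 4.4109]
tr(P') = 23.6913


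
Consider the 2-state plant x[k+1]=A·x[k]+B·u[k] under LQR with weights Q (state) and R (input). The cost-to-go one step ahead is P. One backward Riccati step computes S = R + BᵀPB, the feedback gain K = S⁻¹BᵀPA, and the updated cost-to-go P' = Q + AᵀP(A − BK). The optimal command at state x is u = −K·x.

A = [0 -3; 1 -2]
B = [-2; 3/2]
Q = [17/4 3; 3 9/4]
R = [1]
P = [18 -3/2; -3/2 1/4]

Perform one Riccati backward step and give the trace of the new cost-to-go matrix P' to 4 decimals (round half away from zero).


10.3372

BᵀP = [-38.2500 3.3750]
S = R + BᵀPB = [1] + [81.5625] = [82.5625]
BᵀPA = [3.3750 108.0000]
K = S⁻¹·BᵀPA = [0.0409 1.3081]
A−BK = [0.0818 -0.3838; 0.9387 -3.9621]
AᵀP(A−BK) = [0.1120 -0.4148; -0.4148 3.7252]
P' = Q + AᵀP(A−BK) = [4.3620 2.5852; 2.5852 5.9752]
tr(P') = 10.3372


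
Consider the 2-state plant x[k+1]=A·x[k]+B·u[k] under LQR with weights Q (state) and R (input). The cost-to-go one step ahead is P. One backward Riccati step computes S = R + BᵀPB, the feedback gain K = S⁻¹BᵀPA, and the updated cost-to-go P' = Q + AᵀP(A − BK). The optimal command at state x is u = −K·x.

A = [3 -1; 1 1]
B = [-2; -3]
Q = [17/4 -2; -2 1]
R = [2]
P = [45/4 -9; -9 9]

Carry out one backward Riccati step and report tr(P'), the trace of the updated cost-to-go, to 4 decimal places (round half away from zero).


BᵀP = [4.5000 -9.0000]
S = R + BᵀPB = [2] + [18.0000] = [20.0000]
BᵀPA = [4.5000 -13.5000]
K = S⁻¹·BᵀPA = [0.2250 -0.6750]
A−BK = [3.4500 -2.3500; 1.6750 -1.0250]
AᵀP(A−BK) = [55.2375 -39.7125; -39.7125 29.1375]
P' = Q + AᵀP(A−BK) = [59.4875 -41.7125; -41.7125 30.1375]
tr(P') = 89.6250

89.6250


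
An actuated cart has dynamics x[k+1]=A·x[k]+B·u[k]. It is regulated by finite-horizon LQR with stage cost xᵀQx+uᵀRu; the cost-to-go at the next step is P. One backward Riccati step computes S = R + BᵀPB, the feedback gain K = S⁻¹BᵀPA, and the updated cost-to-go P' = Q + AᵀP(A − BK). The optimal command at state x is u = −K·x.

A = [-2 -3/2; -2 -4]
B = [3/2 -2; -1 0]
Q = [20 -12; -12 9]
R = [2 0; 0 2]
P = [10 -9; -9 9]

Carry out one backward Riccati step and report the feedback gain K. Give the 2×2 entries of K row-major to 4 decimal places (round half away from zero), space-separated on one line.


BᵀP = [24.0000 -22.5000; -20.0000 18.0000]
S = R + BᵀPB = [2 0; 0 2] + [58.5000 -48.0000; -48.0000 40.0000] = [60.5000 -48.0000; -48.0000 42.0000]
BᵀPA = [-3.0000 54.0000; 4.0000 -42.0000]
K = S⁻¹·BᵀPA = [0.2785 1.0633; 0.4135 0.2152]
A−BK = [-1.5907 -2.6646; -1.7215 -2.9367]
AᵀP(A−BK) = [3.1814 5.3291; 5.3291 10.1203]
P' = Q + AᵀP(A−BK) = [23.1814 -6.6709; -6.6709 19.1203]
tr(P') = 42.3017

0.2785 1.0633 0.4135 0.2152


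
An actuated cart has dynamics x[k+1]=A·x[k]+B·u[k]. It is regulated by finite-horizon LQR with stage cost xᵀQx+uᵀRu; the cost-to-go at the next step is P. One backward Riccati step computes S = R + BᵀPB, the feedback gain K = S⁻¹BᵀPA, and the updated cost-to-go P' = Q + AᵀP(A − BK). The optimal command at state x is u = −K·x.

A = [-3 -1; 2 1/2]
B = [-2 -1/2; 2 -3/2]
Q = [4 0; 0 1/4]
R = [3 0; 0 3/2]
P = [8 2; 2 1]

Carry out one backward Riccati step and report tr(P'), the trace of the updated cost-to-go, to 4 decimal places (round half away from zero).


BᵀP = [-12.0000 -2.0000; -7.0000 -2.5000]
S = R + BᵀPB = [3 0; 0 3/2] + [20.0000 9.0000; 9.0000 7.2500] = [23.0000 9.0000; 9.0000 8.7500]
BᵀPA = [32.0000 11.0000; 16.0000 5.7500]
K = S⁻¹·BᵀPA = [1.1310 0.3701; 0.6653 0.2765]
A−BK = [-0.4054 -0.1216; 0.7360 0.1746]
AᵀP(A−BK) = [5.1642 1.7339; 1.7339 0.5894]
P' = Q + AᵀP(A−BK) = [9.1642 1.7339; 1.7339 0.8394]
tr(P') = 10.0036

10.0036


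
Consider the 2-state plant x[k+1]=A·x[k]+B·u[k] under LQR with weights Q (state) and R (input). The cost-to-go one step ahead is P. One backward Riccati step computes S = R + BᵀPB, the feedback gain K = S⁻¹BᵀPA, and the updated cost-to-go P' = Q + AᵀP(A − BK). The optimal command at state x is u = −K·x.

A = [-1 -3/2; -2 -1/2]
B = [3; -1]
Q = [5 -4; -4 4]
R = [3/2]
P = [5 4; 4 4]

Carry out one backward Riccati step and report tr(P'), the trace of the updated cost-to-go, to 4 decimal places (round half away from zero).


BᵀP = [11.0000 8.0000]
S = R + BᵀPB = [3/2] + [25.0000] = [26.5000]
BᵀPA = [-27.0000 -20.5000]
K = S⁻¹·BᵀPA = [-1.0189 -0.7736]
A−BK = [2.0566 0.8208; -3.0189 -1.2736]
AᵀP(A−BK) = [9.4906 4.6132; 4.6132 2.3915]
P' = Q + AᵀP(A−BK) = [14.4906 0.6132; 0.6132 6.3915]
tr(P') = 20.8821

20.8821


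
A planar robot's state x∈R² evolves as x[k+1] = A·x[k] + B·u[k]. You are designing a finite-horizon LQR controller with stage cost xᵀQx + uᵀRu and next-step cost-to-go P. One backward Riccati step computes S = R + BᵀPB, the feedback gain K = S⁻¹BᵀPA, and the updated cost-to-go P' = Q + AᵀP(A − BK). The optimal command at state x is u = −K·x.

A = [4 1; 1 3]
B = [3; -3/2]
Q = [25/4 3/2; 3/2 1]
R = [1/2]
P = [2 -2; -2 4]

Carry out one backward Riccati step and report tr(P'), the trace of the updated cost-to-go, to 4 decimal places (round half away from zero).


24.5687

BᵀP = [9.0000 -12.0000]
S = R + BᵀPB = [1/2] + [45.0000] = [45.5000]
BᵀPA = [24.0000 -27.0000]
K = S⁻¹·BᵀPA = [0.5275 -0.5934]
A−BK = [2.4176 2.7802; 1.7912 2.1099]
AᵀP(A−BK) = [7.3407 8.2418; 8.2418 9.9780]
P' = Q + AᵀP(A−BK) = [13.5907 9.7418; 9.7418 10.9780]
tr(P') = 24.5687


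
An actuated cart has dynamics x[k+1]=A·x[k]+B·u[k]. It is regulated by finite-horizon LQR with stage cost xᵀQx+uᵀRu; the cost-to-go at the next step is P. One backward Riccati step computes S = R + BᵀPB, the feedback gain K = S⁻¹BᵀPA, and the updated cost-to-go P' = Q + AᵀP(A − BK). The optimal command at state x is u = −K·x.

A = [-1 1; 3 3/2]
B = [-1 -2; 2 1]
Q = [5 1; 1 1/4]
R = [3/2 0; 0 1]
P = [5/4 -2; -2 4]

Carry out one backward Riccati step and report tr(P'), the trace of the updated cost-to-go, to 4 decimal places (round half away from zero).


BᵀP = [-5.2500 10.0000; -4.5000 8.0000]
S = R + BᵀPB = [3/2 0; 0 1] + [25.2500 20.5000; 20.5000 17.0000] = [26.7500 20.5000; 20.5000 18.0000]
BᵀPA = [35.2500 9.7500; 28.5000 7.5000]
K = S⁻¹·BᵀPA = [0.8204 0.3551; 0.6490 0.0122]
A−BK = [1.1184 1.3796; 0.7102 0.7776]
AᵀP(A−BK) = [1.8347 0.8837; 0.8837 0.6959]
P' = Q + AᵀP(A−BK) = [6.8347 1.8837; 1.8837 0.9459]
tr(P') = 7.7806

7.7806


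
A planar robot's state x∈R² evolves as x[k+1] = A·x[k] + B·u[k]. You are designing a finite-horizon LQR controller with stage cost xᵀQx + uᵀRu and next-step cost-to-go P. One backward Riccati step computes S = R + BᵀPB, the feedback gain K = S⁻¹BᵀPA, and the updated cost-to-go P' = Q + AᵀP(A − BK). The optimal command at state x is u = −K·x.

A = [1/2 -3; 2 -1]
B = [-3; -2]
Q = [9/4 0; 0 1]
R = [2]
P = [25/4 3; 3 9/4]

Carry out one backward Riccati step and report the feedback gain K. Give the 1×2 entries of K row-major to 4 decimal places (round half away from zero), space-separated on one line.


BᵀP = [-24.7500 -13.5000]
S = R + BᵀPB = [2] + [101.2500] = [103.2500]
BᵀPA = [-39.3750 87.7500]
K = S⁻¹·BᵀPA = [-0.3814 0.8499]
A−BK = [-0.6441 -0.4504; 1.2373 0.6998]
AᵀP(A−BK) = [1.5466 0.0890; 0.0890 1.9231]
P' = Q + AᵀP(A−BK) = [3.7966 0.0890; 0.0890 2.9231]
tr(P') = 6.7197

-0.3814 0.8499


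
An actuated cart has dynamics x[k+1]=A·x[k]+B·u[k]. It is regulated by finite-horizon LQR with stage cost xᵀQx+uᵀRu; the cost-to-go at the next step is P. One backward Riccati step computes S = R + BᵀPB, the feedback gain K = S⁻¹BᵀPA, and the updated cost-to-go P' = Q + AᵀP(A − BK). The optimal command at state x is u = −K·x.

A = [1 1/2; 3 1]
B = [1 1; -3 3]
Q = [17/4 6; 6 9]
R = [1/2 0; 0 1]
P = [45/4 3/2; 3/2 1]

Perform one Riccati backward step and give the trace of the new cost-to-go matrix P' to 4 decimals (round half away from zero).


14.3878

BᵀP = [6.7500 -1.5000; 15.7500 4.5000]
S = R + BᵀPB = [1/2 0; 0 1] + [11.2500 2.2500; 2.2500 29.2500] = [11.7500 2.2500; 2.2500 30.2500]
BᵀPA = [2.2500 1.8750; 29.2500 12.3750]
K = S⁻¹·BᵀPA = [0.0064 0.0824; 0.9665 0.4030]
A−BK = [0.0271 0.0146; 0.1199 0.0384]
AᵀP(A−BK) = [0.9665 0.4030; 0.4030 0.1713]
P' = Q + AᵀP(A−BK) = [5.2165 6.4030; 6.4030 9.1713]
tr(P') = 14.3878


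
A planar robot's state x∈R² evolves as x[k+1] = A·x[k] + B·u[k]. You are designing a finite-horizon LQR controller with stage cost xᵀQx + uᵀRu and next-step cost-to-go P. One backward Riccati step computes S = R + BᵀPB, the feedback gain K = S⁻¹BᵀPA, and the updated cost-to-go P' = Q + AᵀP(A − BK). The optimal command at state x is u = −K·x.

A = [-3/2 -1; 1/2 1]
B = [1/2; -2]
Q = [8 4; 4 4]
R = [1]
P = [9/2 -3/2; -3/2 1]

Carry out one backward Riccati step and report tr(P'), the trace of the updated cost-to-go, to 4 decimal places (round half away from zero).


BᵀP = [5.2500 -2.7500]
S = R + BᵀPB = [1] + [8.1250] = [9.1250]
BᵀPA = [-9.2500 -8.0000]
K = S⁻¹·BᵀPA = [-1.0137 -0.8767]
A−BK = [-0.9932 -0.5616; -1.5274 -0.7534]
AᵀP(A−BK) = [3.2483 2.1404; 2.1404 1.4863]
P' = Q + AᵀP(A−BK) = [11.2483 6.1404; 6.1404 5.4863]
tr(P') = 16.7346

16.7346


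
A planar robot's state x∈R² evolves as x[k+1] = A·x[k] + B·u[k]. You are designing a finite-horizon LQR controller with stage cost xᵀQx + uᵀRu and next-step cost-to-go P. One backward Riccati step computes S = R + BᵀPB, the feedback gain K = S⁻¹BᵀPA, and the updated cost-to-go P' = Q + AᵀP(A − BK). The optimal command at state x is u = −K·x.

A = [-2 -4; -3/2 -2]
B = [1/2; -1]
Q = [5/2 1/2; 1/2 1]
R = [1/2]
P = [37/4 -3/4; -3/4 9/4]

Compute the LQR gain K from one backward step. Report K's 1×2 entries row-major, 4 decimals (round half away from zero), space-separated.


BᵀP = [5.3750 -2.6250]
S = R + BᵀPB = [1/2] + [5.3125] = [5.8125]
BᵀPA = [-6.8125 -16.2500]
K = S⁻¹·BᵀPA = [-1.1720 -2.7957]
A−BK = [-1.4140 -2.6022; -2.6720 -4.7957]
AᵀP(A−BK) = [29.5780 54.2043; 54.2043 99.5699]
P' = Q + AᵀP(A−BK) = [32.0780 54.7043; 54.7043 100.5699]
tr(P') = 132.6478

-1.1720 -2.7957


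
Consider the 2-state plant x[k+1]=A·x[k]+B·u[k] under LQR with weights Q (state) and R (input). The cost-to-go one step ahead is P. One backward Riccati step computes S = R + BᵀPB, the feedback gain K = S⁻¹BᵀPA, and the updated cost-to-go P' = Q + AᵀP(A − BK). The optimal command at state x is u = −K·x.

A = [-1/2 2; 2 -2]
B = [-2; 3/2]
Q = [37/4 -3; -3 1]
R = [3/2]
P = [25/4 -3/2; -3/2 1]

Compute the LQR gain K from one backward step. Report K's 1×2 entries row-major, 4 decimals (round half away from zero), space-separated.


0.4338 -1.0199

BᵀP = [-14.7500 4.5000]
S = R + BᵀPB = [3/2] + [36.2500] = [37.7500]
BᵀPA = [16.3750 -38.5000]
K = S⁻¹·BᵀPA = [0.4338 -1.0199]
A−BK = [0.3675 -0.0397; 1.3493 -0.4702]
AᵀP(A−BK) = [1.4594 -1.0497; -1.0497 1.7351]
P' = Q + AᵀP(A−BK) = [10.7094 -4.0497; -4.0497 2.7351]
tr(P') = 13.4445


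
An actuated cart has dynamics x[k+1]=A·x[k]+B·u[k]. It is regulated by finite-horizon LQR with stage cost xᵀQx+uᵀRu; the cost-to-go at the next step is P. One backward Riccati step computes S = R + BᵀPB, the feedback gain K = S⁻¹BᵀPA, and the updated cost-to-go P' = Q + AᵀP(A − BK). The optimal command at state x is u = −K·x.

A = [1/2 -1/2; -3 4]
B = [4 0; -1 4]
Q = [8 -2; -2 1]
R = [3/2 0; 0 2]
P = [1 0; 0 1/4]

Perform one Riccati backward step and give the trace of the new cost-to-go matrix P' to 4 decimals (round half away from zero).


BᵀP = [4.0000 -0.2500; 0.0000 1.0000]
S = R + BᵀPB = [3/2 0; 0 2] + [16.2500 -1.0000; -1.0000 4.0000] = [17.7500 -1.0000; -1.0000 6.0000]
BᵀPA = [2.7500 -3.0000; -3.0000 4.0000]
K = S⁻¹·BᵀPA = [0.1280 -0.1327; -0.4787 0.6445]
A−BK = [-0.0118 0.0308; -0.9573 1.2891]
AᵀP(A−BK) = [0.7121 -0.9514; -0.9514 1.2737]
P' = Q + AᵀP(A−BK) = [8.7121 -2.9514; -2.9514 2.2737]
tr(P') = 10.9858

10.9858


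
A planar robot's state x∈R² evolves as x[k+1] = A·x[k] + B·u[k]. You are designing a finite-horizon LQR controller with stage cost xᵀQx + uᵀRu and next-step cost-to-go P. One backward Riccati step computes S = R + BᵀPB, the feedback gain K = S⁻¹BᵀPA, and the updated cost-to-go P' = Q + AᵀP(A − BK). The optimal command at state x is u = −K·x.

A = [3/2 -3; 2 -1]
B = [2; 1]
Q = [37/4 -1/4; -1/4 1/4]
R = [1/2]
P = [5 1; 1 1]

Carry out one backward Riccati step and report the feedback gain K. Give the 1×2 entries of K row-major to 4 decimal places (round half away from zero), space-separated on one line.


0.8824 -1.4118

BᵀP = [11.0000 3.0000]
S = R + BᵀPB = [1/2] + [25.0000] = [25.5000]
BᵀPA = [22.5000 -36.0000]
K = S⁻¹·BᵀPA = [0.8824 -1.4118]
A−BK = [-0.2647 -0.1765; 1.1176 0.4118]
AᵀP(A−BK) = [1.3971 -0.2353; -0.2353 1.1765]
P' = Q + AᵀP(A−BK) = [10.6471 -0.4853; -0.4853 1.4265]
tr(P') = 12.0735


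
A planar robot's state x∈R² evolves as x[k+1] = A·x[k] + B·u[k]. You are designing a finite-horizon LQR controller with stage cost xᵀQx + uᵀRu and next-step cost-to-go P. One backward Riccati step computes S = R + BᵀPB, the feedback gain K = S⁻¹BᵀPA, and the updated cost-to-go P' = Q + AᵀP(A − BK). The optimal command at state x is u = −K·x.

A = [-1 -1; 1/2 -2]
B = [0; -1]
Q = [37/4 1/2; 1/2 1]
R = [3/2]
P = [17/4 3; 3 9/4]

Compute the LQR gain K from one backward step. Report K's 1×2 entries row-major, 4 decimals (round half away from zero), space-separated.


0.5000 2.0000

BᵀP = [-3.0000 -2.2500]
S = R + BᵀPB = [3/2] + [2.2500] = [3.7500]
BᵀPA = [1.8750 7.5000]
K = S⁻¹·BᵀPA = [0.5000 2.0000]
A−BK = [-1.0000 -1.0000; 1.0000 0.0000]
AᵀP(A−BK) = [0.8750 2.7500; 2.7500 10.2500]
P' = Q + AᵀP(A−BK) = [10.1250 3.2500; 3.2500 11.2500]
tr(P') = 21.3750


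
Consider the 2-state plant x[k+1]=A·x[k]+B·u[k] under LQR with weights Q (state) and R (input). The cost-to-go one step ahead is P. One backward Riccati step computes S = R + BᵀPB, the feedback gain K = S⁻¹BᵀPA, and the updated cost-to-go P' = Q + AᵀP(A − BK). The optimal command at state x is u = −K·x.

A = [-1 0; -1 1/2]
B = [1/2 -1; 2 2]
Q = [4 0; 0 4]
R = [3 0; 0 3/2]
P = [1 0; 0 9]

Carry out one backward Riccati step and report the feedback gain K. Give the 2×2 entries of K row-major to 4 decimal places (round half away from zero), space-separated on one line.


-0.4335 0.1076 -0.0419 0.1345

BᵀP = [0.5000 18.0000; -1.0000 18.0000]
S = R + BᵀPB = [3 0; 0 3/2] + [36.2500 35.5000; 35.5000 37.0000] = [39.2500 35.5000; 35.5000 38.5000]
BᵀPA = [-18.5000 9.0000; -17.0000 9.0000]
K = S⁻¹·BᵀPA = [-0.4335 0.1076; -0.0419 0.1345]
A−BK = [-0.8251 0.0807; -0.0493 0.0157]
AᵀP(A−BK) = [1.2691 -0.2220; -0.2220 0.0706]
P' = Q + AᵀP(A−BK) = [5.2691 -0.2220; -0.2220 4.0706]
tr(P') = 9.3397


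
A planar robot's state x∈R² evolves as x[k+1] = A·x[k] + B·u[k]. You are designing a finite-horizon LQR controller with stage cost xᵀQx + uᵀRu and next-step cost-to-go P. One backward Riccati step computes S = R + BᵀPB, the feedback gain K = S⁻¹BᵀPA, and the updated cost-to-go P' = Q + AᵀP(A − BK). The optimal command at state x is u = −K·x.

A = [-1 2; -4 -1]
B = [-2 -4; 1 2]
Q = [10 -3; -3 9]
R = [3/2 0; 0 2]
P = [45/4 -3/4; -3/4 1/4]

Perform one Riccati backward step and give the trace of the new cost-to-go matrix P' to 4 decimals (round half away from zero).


BᵀP = [-23.2500 1.7500; -46.5000 3.5000]
S = R + BᵀPB = [3/2 0; 0 2] + [48.2500 96.5000; 96.5000 193.0000] = [49.7500 96.5000; 96.5000 195.0000]
BᵀPA = [16.2500 -48.2500; 32.5000 -96.5000]
K = S⁻¹·BᵀPA = [0.0835 -0.2481; 0.1253 -0.3721]
A−BK = [-0.3316 0.0154; -4.3342 -0.0077]
AᵀP(A−BK) = [3.8194 -0.1253; -0.1253 0.3721]
P' = Q + AᵀP(A−BK) = [13.8194 -3.1253; -3.1253 9.3721]
tr(P') = 23.1915

23.1915


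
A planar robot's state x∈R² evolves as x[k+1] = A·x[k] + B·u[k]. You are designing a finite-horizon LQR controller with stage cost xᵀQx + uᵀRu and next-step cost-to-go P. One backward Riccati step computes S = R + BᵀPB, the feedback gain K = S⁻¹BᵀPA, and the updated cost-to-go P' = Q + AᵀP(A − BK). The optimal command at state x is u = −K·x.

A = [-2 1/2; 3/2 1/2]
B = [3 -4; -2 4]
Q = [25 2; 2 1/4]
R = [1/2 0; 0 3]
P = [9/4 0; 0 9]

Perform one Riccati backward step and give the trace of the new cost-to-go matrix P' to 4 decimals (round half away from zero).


26.3548

BᵀP = [6.7500 -18.0000; -9.0000 36.0000]
S = R + BᵀPB = [1/2 0; 0 3] + [56.2500 -99.0000; -99.0000 180.0000] = [56.7500 -99.0000; -99.0000 183.0000]
BᵀPA = [-40.5000 -5.6250; 72.0000 13.5000]
K = S⁻¹·BᵀPA = [-0.4852 0.5257; 0.1309 0.3582]
A−BK = [-0.0205 0.3556; 0.0058 0.1187]
AᵀP(A−BK) = [0.1704 0.0029; 0.0029 0.9344]
P' = Q + AᵀP(A−BK) = [25.1704 2.0029; 2.0029 1.1844]
tr(P') = 26.3548


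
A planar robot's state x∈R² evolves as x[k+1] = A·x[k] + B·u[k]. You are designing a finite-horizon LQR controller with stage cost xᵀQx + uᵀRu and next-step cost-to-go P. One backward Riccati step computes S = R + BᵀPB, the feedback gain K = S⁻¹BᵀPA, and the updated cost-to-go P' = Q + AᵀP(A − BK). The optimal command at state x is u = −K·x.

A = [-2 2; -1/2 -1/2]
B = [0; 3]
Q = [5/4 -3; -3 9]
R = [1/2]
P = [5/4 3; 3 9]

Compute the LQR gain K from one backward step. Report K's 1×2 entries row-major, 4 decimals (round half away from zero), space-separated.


BᵀP = [9.0000 27.0000]
S = R + BᵀPB = [1/2] + [81.0000] = [81.5000]
BᵀPA = [-31.5000 4.5000]
K = S⁻¹·BᵀPA = [-0.3865 0.0552]
A−BK = [-2.0000 2.0000; 0.6595 -0.6656]
AᵀP(A−BK) = [1.0752 -1.0107; -1.0107 1.0015]
P' = Q + AᵀP(A−BK) = [2.3252 -4.0107; -4.0107 10.0015]
tr(P') = 12.3267

-0.3865 0.0552
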